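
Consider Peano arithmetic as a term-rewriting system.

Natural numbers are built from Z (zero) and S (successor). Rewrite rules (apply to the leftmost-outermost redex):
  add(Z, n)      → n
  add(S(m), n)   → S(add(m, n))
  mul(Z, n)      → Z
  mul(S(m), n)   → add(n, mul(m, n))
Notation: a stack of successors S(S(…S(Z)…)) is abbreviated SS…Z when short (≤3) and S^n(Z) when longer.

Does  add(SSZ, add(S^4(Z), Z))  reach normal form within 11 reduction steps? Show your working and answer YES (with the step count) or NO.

Answer: YES — reaches normal form S^6(Z) in 8 ≤ 11 steps

Derivation:
  start: add(SSZ, add(S^4(Z), Z))
  [1] S(add(SZ, add(S^4(Z), Z)))
  [2] S(S(add(Z, add(S^4(Z), Z))))
  [3] S(S(add(S^4(Z), Z)))
  [4] S(S(S(add(SSSZ, Z))))
  [5] S(S(S(S(add(SSZ, Z)))))
  [6] S(S(S(S(S(add(SZ, Z))))))
  [7] S(S(S(S(S(S(add(Z, Z)))))))
  [8] S^6(Z)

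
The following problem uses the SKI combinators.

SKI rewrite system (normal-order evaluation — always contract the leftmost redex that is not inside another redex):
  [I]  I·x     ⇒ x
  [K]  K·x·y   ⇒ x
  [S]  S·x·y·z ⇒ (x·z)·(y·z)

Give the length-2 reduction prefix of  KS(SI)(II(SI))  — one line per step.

  start: KS(SI)(II(SI))
  [1] S(II(SI))
  [2] S(I(SI))

Answer: after 2 steps: S(I(SI))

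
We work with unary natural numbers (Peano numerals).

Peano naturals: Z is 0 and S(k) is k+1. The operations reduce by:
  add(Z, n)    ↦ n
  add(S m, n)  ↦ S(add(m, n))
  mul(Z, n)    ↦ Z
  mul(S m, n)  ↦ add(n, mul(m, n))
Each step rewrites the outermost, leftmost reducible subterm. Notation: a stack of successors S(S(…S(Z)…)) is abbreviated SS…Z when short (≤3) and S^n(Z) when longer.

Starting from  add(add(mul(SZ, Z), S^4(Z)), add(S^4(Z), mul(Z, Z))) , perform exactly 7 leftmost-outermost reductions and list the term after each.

Answer: after 7 steps: S(S(S(add(SZ, add(S^4(Z), mul(Z, Z))))))

Working:
  start: add(add(mul(SZ, Z), S^4(Z)), add(S^4(Z), mul(Z, Z)))
  [1] add(add(add(Z, mul(Z, Z)), S^4(Z)), add(S^4(Z), mul(Z, Z)))
  [2] add(add(mul(Z, Z), S^4(Z)), add(S^4(Z), mul(Z, Z)))
  [3] add(add(Z, S^4(Z)), add(S^4(Z), mul(Z, Z)))
  [4] add(S^4(Z), add(S^4(Z), mul(Z, Z)))
  [5] S(add(SSSZ, add(S^4(Z), mul(Z, Z))))
  [6] S(S(add(SSZ, add(S^4(Z), mul(Z, Z)))))
  [7] S(S(S(add(SZ, add(S^4(Z), mul(Z, Z))))))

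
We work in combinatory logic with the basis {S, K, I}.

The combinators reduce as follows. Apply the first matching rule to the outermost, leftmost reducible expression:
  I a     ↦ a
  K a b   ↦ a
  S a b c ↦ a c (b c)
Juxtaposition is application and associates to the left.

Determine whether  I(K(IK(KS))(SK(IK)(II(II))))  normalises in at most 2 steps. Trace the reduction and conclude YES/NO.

Answer: NO — after 2 steps the term is IK(KS), not yet normal

Working:
  start: I(K(IK(KS))(SK(IK)(II(II))))
  step 1: K(IK(KS))(SK(IK)(II(II)))
  step 2: IK(KS)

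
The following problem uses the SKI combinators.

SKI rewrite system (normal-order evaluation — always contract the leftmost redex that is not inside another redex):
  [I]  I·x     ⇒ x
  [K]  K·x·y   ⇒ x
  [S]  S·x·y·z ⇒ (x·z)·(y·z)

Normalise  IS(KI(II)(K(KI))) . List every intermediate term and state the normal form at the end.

  start: IS(KI(II)(K(KI)))
  →1  S(KI(II)(K(KI)))
  →2  S(I(K(KI)))
  →3  S(K(KI))

Answer: normal form = S(K(KI))  (in 3 steps)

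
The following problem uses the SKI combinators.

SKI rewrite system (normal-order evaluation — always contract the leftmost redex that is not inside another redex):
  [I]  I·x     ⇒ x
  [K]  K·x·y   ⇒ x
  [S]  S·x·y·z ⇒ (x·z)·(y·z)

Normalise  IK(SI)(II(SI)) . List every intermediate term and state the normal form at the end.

Answer: normal form = SI  (in 2 steps)

Derivation:
  start: IK(SI)(II(SI))
  step 1: K(SI)(II(SI))
  step 2: SI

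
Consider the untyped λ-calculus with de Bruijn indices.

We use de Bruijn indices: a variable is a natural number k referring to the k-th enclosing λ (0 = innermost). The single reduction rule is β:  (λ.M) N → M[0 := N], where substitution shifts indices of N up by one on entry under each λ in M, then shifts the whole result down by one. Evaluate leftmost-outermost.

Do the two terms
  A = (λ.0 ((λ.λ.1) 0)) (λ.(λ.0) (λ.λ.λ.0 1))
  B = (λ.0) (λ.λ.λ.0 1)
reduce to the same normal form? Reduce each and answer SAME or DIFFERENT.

Term A:
  start: (λ.0 ((λ.λ.1) 0)) (λ.(λ.0) (λ.λ.λ.0 1))
  [1] (λ.(λ.0) (λ.λ.λ.0 1)) ((λ.λ.1) (λ.(λ.0) (λ.λ.λ.0 1)))
  [2] (λ.0) (λ.λ.λ.0 1)
  [3] λ.λ.λ.0 1

Term B:
  start: (λ.0) (λ.λ.λ.0 1)
  [1] λ.λ.λ.0 1

Answer: SAME — A ⇓ λ.λ.λ.0 1, B ⇓ λ.λ.λ.0 1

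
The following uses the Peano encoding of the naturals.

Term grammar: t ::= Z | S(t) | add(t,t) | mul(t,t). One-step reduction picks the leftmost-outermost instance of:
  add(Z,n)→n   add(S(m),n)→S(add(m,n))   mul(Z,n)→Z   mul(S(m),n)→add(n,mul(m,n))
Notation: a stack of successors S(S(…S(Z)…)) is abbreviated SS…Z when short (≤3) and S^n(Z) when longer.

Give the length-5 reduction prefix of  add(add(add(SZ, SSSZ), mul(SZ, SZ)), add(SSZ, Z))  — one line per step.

  start: add(add(add(SZ, SSSZ), mul(SZ, SZ)), add(SSZ, Z))
  →1  add(add(S(add(Z, SSSZ)), mul(SZ, SZ)), add(SSZ, Z))
  →2  add(S(add(add(Z, SSSZ), mul(SZ, SZ))), add(SSZ, Z))
  →3  S(add(add(add(Z, SSSZ), mul(SZ, SZ)), add(SSZ, Z)))
  →4  S(add(add(SSSZ, mul(SZ, SZ)), add(SSZ, Z)))
  →5  S(add(S(add(SSZ, mul(SZ, SZ))), add(SSZ, Z)))

Answer: after 5 steps: S(add(S(add(SSZ, mul(SZ, SZ))), add(SSZ, Z)))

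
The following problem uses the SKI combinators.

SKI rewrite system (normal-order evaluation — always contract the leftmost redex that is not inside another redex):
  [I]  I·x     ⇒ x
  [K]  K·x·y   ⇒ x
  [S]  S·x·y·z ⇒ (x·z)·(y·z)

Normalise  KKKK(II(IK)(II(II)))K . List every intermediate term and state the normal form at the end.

Answer: normal form = KK  (in 2 steps)

Reduction:
  start: KKKK(II(IK)(II(II)))K
  →1  KK(II(IK)(II(II)))K
  →2  KK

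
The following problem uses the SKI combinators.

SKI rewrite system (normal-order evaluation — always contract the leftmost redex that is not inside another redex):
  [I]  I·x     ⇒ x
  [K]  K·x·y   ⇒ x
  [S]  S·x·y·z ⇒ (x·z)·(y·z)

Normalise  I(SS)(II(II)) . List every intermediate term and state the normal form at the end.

Answer: normal form = SSI  (in 4 steps)

Working:
  start: I(SS)(II(II))
  [1] SS(II(II))
  [2] SS(I(II))
  [3] SS(II)
  [4] SSI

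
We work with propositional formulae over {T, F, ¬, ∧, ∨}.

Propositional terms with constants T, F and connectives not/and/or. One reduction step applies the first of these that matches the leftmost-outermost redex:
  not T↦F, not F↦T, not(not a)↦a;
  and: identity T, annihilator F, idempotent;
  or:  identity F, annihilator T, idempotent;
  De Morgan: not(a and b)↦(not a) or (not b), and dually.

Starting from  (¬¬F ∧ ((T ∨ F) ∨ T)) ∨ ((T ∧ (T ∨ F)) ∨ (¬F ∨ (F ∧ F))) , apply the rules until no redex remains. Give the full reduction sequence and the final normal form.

  start: (¬¬F ∧ ((T ∨ F) ∨ T)) ∨ ((T ∧ (T ∨ F)) ∨ (¬F ∨ (F ∧ F)))
  →1  (F ∧ ((T ∨ F) ∨ T)) ∨ ((T ∧ (T ∨ F)) ∨ (¬F ∨ (F ∧ F)))
  →2  F ∨ ((T ∧ (T ∨ F)) ∨ (¬F ∨ (F ∧ F)))
  →3  (T ∧ (T ∨ F)) ∨ (¬F ∨ (F ∧ F))
  →4  (T ∨ F) ∨ (¬F ∨ (F ∧ F))
  →5  T ∨ (¬F ∨ (F ∧ F))
  →6  T

Answer: normal form = T  (in 6 steps)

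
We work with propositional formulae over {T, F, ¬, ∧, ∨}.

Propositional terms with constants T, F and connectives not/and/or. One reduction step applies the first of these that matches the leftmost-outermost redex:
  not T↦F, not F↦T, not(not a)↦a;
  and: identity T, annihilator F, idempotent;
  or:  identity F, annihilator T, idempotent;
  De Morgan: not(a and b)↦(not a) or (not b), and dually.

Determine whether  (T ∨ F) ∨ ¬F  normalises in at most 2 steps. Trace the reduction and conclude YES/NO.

Answer: YES — reaches normal form T in 2 ≤ 2 steps

Derivation:
  start: (T ∨ F) ∨ ¬F
  [1] T ∨ ¬F
  [2] T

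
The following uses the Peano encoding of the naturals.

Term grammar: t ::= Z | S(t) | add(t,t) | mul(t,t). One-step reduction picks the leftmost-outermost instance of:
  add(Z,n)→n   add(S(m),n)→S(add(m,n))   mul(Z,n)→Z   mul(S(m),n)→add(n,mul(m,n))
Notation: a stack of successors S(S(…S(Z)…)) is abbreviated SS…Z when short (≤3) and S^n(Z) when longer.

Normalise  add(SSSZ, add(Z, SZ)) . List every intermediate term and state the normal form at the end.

  start: add(SSSZ, add(Z, SZ))
  step 1: S(add(SSZ, add(Z, SZ)))
  step 2: S(S(add(SZ, add(Z, SZ))))
  step 3: S(S(S(add(Z, add(Z, SZ)))))
  step 4: S(S(S(add(Z, SZ))))
  step 5: S^4(Z)

Answer: normal form = S^4(Z)  (in 5 steps)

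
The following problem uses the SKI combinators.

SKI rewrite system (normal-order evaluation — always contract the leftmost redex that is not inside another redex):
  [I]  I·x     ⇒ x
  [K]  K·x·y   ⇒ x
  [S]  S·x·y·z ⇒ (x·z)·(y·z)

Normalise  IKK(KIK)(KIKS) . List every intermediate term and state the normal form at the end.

Answer: normal form = KS  (in 4 steps)

Reduction:
  start: IKK(KIK)(KIKS)
  [1] KK(KIK)(KIKS)
  [2] K(KIKS)
  [3] K(IS)
  [4] KS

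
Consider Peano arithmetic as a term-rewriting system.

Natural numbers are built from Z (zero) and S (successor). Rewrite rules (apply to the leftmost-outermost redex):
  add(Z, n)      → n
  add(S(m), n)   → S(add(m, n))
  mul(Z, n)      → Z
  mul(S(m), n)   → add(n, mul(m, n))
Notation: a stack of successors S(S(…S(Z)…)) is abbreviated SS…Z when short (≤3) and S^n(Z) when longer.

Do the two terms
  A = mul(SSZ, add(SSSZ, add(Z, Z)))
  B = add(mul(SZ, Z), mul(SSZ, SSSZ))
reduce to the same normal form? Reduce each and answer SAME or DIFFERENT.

Answer: SAME — A ⇓ S^6(Z), B ⇓ S^6(Z)

Reduction:
Term A:
  start: mul(SSZ, add(SSSZ, add(Z, Z)))
  →1  add(add(SSSZ, add(Z, Z)), mul(SZ, add(SSSZ, add(Z, Z))))
  →2  add(S(add(SSZ, add(Z, Z))), mul(SZ, add(SSSZ, add(Z, Z))))
  →3  S(add(add(SSZ, add(Z, Z)), mul(SZ, add(SSSZ, add(Z, Z)))))
  →4  S(add(S(add(SZ, add(Z, Z))), mul(SZ, add(SSSZ, add(Z, Z)))))
  →5  S(S(add(add(SZ, add(Z, Z)), mul(SZ, add(SSSZ, add(Z, Z))))))
  →6  S(S(add(S(add(Z, add(Z, Z))), mul(SZ, add(SSSZ, add(Z, Z))))))
  →7  S(S(S(add(add(Z, add(Z, Z)), mul(SZ, add(SSSZ, add(Z, Z)))))))
  →8  S(S(S(add(add(Z, Z), mul(SZ, add(SSSZ, add(Z, Z)))))))
  →9  S(S(S(add(Z, mul(SZ, add(SSSZ, add(Z, Z)))))))
  →10  S(S(S(mul(SZ, add(SSSZ, add(Z, Z))))))
  →11  S(S(S(add(add(SSSZ, add(Z, Z)), mul(Z, add(SSSZ, add(Z, Z)))))))
  →12  S(S(S(add(S(add(SSZ, add(Z, Z))), mul(Z, add(SSSZ, add(Z, Z)))))))
  →13  S(S(S(S(add(add(SSZ, add(Z, Z)), mul(Z, add(SSSZ, add(Z, Z))))))))
  →14  S(S(S(S(add(S(add(SZ, add(Z, Z))), mul(Z, add(SSSZ, add(Z, Z))))))))
  →15  S(S(S(S(S(add(add(SZ, add(Z, Z)), mul(Z, add(SSSZ, add(Z, Z)))))))))
  →16  S(S(S(S(S(add(S(add(Z, add(Z, Z))), mul(Z, add(SSSZ, add(Z, Z)))))))))
  →17  S(S(S(S(S(S(add(add(Z, add(Z, Z)), mul(Z, add(SSSZ, add(Z, Z))))))))))
  →18  S(S(S(S(S(S(add(add(Z, Z), mul(Z, add(SSSZ, add(Z, Z))))))))))
  →19  S(S(S(S(S(S(add(Z, mul(Z, add(SSSZ, add(Z, Z))))))))))
  →20  S(S(S(S(S(S(mul(Z, add(SSSZ, add(Z, Z)))))))))
  →21  S^6(Z)

Term B:
  start: add(mul(SZ, Z), mul(SSZ, SSSZ))
  →1  add(add(Z, mul(Z, Z)), mul(SSZ, SSSZ))
  →2  add(mul(Z, Z), mul(SSZ, SSSZ))
  →3  add(Z, mul(SSZ, SSSZ))
  →4  mul(SSZ, SSSZ)
  →5  add(SSSZ, mul(SZ, SSSZ))
  →6  S(add(SSZ, mul(SZ, SSSZ)))
  →7  S(S(add(SZ, mul(SZ, SSSZ))))
  →8  S(S(S(add(Z, mul(SZ, SSSZ)))))
  →9  S(S(S(mul(SZ, SSSZ))))
  →10  S(S(S(add(SSSZ, mul(Z, SSSZ)))))
  →11  S(S(S(S(add(SSZ, mul(Z, SSSZ))))))
  →12  S(S(S(S(S(add(SZ, mul(Z, SSSZ)))))))
  →13  S(S(S(S(S(S(add(Z, mul(Z, SSSZ))))))))
  →14  S(S(S(S(S(S(mul(Z, SSSZ)))))))
  →15  S^6(Z)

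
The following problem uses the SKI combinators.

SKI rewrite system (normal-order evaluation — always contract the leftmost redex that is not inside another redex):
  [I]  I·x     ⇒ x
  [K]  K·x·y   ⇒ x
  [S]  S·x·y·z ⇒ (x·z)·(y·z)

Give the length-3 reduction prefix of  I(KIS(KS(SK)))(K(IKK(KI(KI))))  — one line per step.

Answer: after 3 steps: KS(SK)(K(IKK(KI(KI))))

Reduction:
  start: I(KIS(KS(SK)))(K(IKK(KI(KI))))
  →1  KIS(KS(SK))(K(IKK(KI(KI))))
  →2  I(KS(SK))(K(IKK(KI(KI))))
  →3  KS(SK)(K(IKK(KI(KI))))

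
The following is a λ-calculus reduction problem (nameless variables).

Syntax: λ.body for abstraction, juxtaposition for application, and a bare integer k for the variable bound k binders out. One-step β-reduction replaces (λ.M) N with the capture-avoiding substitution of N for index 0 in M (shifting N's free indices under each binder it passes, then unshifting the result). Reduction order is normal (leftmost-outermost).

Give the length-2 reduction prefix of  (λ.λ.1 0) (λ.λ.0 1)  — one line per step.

Answer: after 2 steps: λ.λ.0 1

Working:
  start: (λ.λ.1 0) (λ.λ.0 1)
  step 1: λ.(λ.λ.0 1) 0
  step 2: λ.λ.0 1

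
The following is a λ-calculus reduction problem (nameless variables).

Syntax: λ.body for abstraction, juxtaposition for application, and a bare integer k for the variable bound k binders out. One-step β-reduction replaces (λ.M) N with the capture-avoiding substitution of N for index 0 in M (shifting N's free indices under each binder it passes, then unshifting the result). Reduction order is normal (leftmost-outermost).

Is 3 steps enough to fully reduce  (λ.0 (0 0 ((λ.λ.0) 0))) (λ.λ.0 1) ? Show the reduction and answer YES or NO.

Answer: NO — after 3 steps the term is λ.0 ((λ.0 (λ.λ.0 1)) ((λ.λ.0) (λ.λ.0 1))), not yet normal

Reduction:
  start: (λ.0 (0 0 ((λ.λ.0) 0))) (λ.λ.0 1)
  [1] (λ.λ.0 1) ((λ.λ.0 1) (λ.λ.0 1) ((λ.λ.0) (λ.λ.0 1)))
  [2] λ.0 ((λ.λ.0 1) (λ.λ.0 1) ((λ.λ.0) (λ.λ.0 1)))
  [3] λ.0 ((λ.0 (λ.λ.0 1)) ((λ.λ.0) (λ.λ.0 1)))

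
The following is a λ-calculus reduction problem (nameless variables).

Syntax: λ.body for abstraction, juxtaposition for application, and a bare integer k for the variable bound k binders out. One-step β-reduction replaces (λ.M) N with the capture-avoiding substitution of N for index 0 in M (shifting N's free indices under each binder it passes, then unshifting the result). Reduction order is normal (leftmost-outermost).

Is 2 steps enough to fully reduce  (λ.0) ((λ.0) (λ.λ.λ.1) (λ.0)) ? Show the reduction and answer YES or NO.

Answer: NO — after 2 steps the term is (λ.λ.λ.1) (λ.0), not yet normal

Working:
  start: (λ.0) ((λ.0) (λ.λ.λ.1) (λ.0))
  step 1: (λ.0) (λ.λ.λ.1) (λ.0)
  step 2: (λ.λ.λ.1) (λ.0)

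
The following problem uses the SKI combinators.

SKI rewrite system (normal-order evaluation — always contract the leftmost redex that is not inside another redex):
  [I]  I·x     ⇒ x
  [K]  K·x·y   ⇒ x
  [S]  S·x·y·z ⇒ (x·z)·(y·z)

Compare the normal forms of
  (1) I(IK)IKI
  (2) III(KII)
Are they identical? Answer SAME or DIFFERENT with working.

Term A:
  start: I(IK)IKI
  [1] IKIKI
  [2] KIKI
  [3] II
  [4] I

Term B:
  start: III(KII)
  [1] II(KII)
  [2] I(KII)
  [3] KII
  [4] I

Answer: SAME — A ⇓ I, B ⇓ I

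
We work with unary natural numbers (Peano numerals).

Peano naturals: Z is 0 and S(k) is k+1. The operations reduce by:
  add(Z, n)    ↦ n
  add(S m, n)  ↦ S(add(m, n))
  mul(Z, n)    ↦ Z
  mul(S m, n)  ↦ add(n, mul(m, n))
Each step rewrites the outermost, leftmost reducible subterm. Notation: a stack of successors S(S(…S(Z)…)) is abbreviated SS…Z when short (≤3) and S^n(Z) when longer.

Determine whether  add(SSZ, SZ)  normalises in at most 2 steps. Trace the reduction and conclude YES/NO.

Answer: NO — after 2 steps the term is S(S(add(Z, SZ))), not yet normal

Working:
  start: add(SSZ, SZ)
  [1] S(add(SZ, SZ))
  [2] S(S(add(Z, SZ)))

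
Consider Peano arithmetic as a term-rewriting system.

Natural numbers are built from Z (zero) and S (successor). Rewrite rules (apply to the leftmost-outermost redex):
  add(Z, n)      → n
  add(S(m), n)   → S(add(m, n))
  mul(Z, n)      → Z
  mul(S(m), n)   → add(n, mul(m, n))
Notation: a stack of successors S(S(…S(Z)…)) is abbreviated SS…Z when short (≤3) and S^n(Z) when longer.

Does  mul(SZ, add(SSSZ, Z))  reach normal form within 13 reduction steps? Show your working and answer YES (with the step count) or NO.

Answer: YES — reaches normal form SSSZ in 10 ≤ 13 steps

Derivation:
  start: mul(SZ, add(SSSZ, Z))
  [1] add(add(SSSZ, Z), mul(Z, add(SSSZ, Z)))
  [2] add(S(add(SSZ, Z)), mul(Z, add(SSSZ, Z)))
  [3] S(add(add(SSZ, Z), mul(Z, add(SSSZ, Z))))
  [4] S(add(S(add(SZ, Z)), mul(Z, add(SSSZ, Z))))
  [5] S(S(add(add(SZ, Z), mul(Z, add(SSSZ, Z)))))
  [6] S(S(add(S(add(Z, Z)), mul(Z, add(SSSZ, Z)))))
  [7] S(S(S(add(add(Z, Z), mul(Z, add(SSSZ, Z))))))
  [8] S(S(S(add(Z, mul(Z, add(SSSZ, Z))))))
  [9] S(S(S(mul(Z, add(SSSZ, Z)))))
  [10] SSSZ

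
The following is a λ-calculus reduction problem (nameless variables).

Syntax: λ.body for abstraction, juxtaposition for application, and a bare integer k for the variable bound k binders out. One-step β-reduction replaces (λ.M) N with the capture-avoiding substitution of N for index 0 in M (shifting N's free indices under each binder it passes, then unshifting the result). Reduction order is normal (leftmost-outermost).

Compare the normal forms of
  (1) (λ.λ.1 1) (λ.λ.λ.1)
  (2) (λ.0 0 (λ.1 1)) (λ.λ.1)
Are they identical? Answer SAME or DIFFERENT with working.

Answer: DIFFERENT — A ⇓ λ.λ.λ.1, B ⇓ λ.λ.1

Working:
Term A:
  start: (λ.λ.1 1) (λ.λ.λ.1)
  step 1: λ.(λ.λ.λ.1) (λ.λ.λ.1)
  step 2: λ.λ.λ.1

Term B:
  start: (λ.0 0 (λ.1 1)) (λ.λ.1)
  step 1: (λ.λ.1) (λ.λ.1) (λ.(λ.λ.1) (λ.λ.1))
  step 2: (λ.λ.λ.1) (λ.(λ.λ.1) (λ.λ.1))
  step 3: λ.λ.1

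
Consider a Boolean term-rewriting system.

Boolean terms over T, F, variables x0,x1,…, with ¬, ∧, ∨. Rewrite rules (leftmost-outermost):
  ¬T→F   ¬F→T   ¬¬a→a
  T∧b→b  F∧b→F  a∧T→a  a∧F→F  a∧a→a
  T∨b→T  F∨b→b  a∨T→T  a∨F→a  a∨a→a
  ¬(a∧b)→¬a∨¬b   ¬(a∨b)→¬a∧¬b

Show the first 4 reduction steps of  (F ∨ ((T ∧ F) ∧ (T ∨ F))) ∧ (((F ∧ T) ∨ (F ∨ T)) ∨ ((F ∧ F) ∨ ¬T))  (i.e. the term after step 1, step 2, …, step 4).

  start: (F ∨ ((T ∧ F) ∧ (T ∨ F))) ∧ (((F ∧ T) ∨ (F ∨ T)) ∨ ((F ∧ F) ∨ ¬T))
  [1] ((T ∧ F) ∧ (T ∨ F)) ∧ (((F ∧ T) ∨ (F ∨ T)) ∨ ((F ∧ F) ∨ ¬T))
  [2] (F ∧ (T ∨ F)) ∧ (((F ∧ T) ∨ (F ∨ T)) ∨ ((F ∧ F) ∨ ¬T))
  [3] F ∧ (((F ∧ T) ∨ (F ∨ T)) ∨ ((F ∧ F) ∨ ¬T))
  [4] F

Answer: after 4 steps: F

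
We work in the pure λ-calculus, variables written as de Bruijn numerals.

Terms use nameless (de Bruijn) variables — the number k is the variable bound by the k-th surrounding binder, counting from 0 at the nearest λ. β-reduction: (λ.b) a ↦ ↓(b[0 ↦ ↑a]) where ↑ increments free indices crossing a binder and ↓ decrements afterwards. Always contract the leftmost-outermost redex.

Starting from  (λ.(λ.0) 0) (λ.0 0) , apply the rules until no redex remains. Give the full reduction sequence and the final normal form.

  start: (λ.(λ.0) 0) (λ.0 0)
  [1] (λ.0) (λ.0 0)
  [2] λ.0 0

Answer: normal form = λ.0 0  (in 2 steps)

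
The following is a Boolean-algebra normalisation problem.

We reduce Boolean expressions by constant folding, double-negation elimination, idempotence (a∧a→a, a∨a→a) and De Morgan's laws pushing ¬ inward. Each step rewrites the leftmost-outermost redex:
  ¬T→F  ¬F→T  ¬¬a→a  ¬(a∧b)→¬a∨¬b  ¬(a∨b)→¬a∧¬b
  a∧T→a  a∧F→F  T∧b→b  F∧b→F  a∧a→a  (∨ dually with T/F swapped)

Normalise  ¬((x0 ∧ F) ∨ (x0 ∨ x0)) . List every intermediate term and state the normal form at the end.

  start: ¬((x0 ∧ F) ∨ (x0 ∨ x0))
  →1  ¬(x0 ∧ F) ∧ ¬(x0 ∨ x0)
  →2  (¬x0 ∨ ¬F) ∧ ¬(x0 ∨ x0)
  →3  (¬x0 ∨ T) ∧ ¬(x0 ∨ x0)
  →4  T ∧ ¬(x0 ∨ x0)
  →5  ¬(x0 ∨ x0)
  →6  ¬x0 ∧ ¬x0
  →7  ¬x0

Answer: normal form = ¬x0  (in 7 steps)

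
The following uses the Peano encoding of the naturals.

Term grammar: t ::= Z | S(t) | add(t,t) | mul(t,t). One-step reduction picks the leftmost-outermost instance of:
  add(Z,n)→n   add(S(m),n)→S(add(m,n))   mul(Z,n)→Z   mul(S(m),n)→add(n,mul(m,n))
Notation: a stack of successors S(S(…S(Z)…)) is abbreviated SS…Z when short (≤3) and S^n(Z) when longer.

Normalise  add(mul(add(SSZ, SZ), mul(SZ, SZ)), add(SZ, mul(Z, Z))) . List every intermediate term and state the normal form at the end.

Answer: normal form = S^4(Z)  (in 32 steps)

Derivation:
  start: add(mul(add(SSZ, SZ), mul(SZ, SZ)), add(SZ, mul(Z, Z)))
  [1] add(mul(S(add(SZ, SZ)), mul(SZ, SZ)), add(SZ, mul(Z, Z)))
  [2] add(add(mul(SZ, SZ), mul(add(SZ, SZ), mul(SZ, SZ))), add(SZ, mul(Z, Z)))
  [3] add(add(add(SZ, mul(Z, SZ)), mul(add(SZ, SZ), mul(SZ, SZ))), add(SZ, mul(Z, Z)))
  [4] add(add(S(add(Z, mul(Z, SZ))), mul(add(SZ, SZ), mul(SZ, SZ))), add(SZ, mul(Z, Z)))
  [5] add(S(add(add(Z, mul(Z, SZ)), mul(add(SZ, SZ), mul(SZ, SZ)))), add(SZ, mul(Z, Z)))
  [6] S(add(add(add(Z, mul(Z, SZ)), mul(add(SZ, SZ), mul(SZ, SZ))), add(SZ, mul(Z, Z))))
  [7] S(add(add(mul(Z, SZ), mul(add(SZ, SZ), mul(SZ, SZ))), add(SZ, mul(Z, Z))))
  [8] S(add(add(Z, mul(add(SZ, SZ), mul(SZ, SZ))), add(SZ, mul(Z, Z))))
  [9] S(add(mul(add(SZ, SZ), mul(SZ, SZ)), add(SZ, mul(Z, Z))))
  [10] S(add(mul(S(add(Z, SZ)), mul(SZ, SZ)), add(SZ, mul(Z, Z))))
  [11] S(add(add(mul(SZ, SZ), mul(add(Z, SZ), mul(SZ, SZ))), add(SZ, mul(Z, Z))))
  [12] S(add(add(add(SZ, mul(Z, SZ)), mul(add(Z, SZ), mul(SZ, SZ))), add(SZ, mul(Z, Z))))
  [13] S(add(add(S(add(Z, mul(Z, SZ))), mul(add(Z, SZ), mul(SZ, SZ))), add(SZ, mul(Z, Z))))
  [14] S(add(S(add(add(Z, mul(Z, SZ)), mul(add(Z, SZ), mul(SZ, SZ)))), add(SZ, mul(Z, Z))))
  [15] S(S(add(add(add(Z, mul(Z, SZ)), mul(add(Z, SZ), mul(SZ, SZ))), add(SZ, mul(Z, Z)))))
  [16] S(S(add(add(mul(Z, SZ), mul(add(Z, SZ), mul(SZ, SZ))), add(SZ, mul(Z, Z)))))
  [17] S(S(add(add(Z, mul(add(Z, SZ), mul(SZ, SZ))), add(SZ, mul(Z, Z)))))
  [18] S(S(add(mul(add(Z, SZ), mul(SZ, SZ)), add(SZ, mul(Z, Z)))))
  [19] S(S(add(mul(SZ, mul(SZ, SZ)), add(SZ, mul(Z, Z)))))
  [20] S(S(add(add(mul(SZ, SZ), mul(Z, mul(SZ, SZ))), add(SZ, mul(Z, Z)))))
  [21] S(S(add(add(add(SZ, mul(Z, SZ)), mul(Z, mul(SZ, SZ))), add(SZ, mul(Z, Z)))))
  [22] S(S(add(add(S(add(Z, mul(Z, SZ))), mul(Z, mul(SZ, SZ))), add(SZ, mul(Z, Z)))))
  [23] S(S(add(S(add(add(Z, mul(Z, SZ)), mul(Z, mul(SZ, SZ)))), add(SZ, mul(Z, Z)))))
  [24] S(S(S(add(add(add(Z, mul(Z, SZ)), mul(Z, mul(SZ, SZ))), add(SZ, mul(Z, Z))))))
  [25] S(S(S(add(add(mul(Z, SZ), mul(Z, mul(SZ, SZ))), add(SZ, mul(Z, Z))))))
  [26] S(S(S(add(add(Z, mul(Z, mul(SZ, SZ))), add(SZ, mul(Z, Z))))))
  [27] S(S(S(add(mul(Z, mul(SZ, SZ)), add(SZ, mul(Z, Z))))))
  [28] S(S(S(add(Z, add(SZ, mul(Z, Z))))))
  [29] S(S(S(add(SZ, mul(Z, Z)))))
  [30] S(S(S(S(add(Z, mul(Z, Z))))))
  [31] S(S(S(S(mul(Z, Z)))))
  [32] S^4(Z)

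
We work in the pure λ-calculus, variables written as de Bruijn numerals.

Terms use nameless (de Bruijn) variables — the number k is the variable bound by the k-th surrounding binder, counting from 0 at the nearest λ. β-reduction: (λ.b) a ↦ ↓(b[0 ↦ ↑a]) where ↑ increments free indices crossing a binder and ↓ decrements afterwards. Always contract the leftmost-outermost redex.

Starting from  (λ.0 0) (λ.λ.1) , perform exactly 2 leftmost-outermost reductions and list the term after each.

  start: (λ.0 0) (λ.λ.1)
  →1  (λ.λ.1) (λ.λ.1)
  →2  λ.λ.λ.1

Answer: after 2 steps: λ.λ.λ.1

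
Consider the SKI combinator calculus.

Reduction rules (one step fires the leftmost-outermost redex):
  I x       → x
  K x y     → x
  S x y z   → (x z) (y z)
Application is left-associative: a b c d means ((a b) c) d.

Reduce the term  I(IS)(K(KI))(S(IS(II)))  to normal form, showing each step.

  start: I(IS)(K(KI))(S(IS(II)))
  step 1: IS(K(KI))(S(IS(II)))
  step 2: S(K(KI))(S(IS(II)))
  step 3: S(K(KI))(S(S(II)))
  step 4: S(K(KI))(S(SI))

Answer: normal form = S(K(KI))(S(SI))  (in 4 steps)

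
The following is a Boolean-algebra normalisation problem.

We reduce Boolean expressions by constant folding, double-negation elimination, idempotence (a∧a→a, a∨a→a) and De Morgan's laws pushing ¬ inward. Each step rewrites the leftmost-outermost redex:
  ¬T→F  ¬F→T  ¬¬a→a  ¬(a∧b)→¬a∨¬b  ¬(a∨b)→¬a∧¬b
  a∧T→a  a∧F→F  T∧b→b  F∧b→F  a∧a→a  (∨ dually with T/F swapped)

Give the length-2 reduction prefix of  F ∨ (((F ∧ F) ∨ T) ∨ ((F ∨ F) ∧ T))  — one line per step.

Answer: after 2 steps: T ∨ ((F ∨ F) ∧ T)

Derivation:
  start: F ∨ (((F ∧ F) ∨ T) ∨ ((F ∨ F) ∧ T))
  →1  ((F ∧ F) ∨ T) ∨ ((F ∨ F) ∧ T)
  →2  T ∨ ((F ∨ F) ∧ T)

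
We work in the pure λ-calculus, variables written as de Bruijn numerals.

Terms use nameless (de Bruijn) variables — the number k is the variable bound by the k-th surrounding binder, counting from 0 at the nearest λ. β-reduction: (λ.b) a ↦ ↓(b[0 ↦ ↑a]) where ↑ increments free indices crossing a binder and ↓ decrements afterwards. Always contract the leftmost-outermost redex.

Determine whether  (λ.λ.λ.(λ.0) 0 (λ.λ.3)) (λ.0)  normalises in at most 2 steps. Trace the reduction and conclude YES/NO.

  start: (λ.λ.λ.(λ.0) 0 (λ.λ.3)) (λ.0)
  [1] λ.λ.(λ.0) 0 (λ.λ.3)
  [2] λ.λ.0 (λ.λ.3)

Answer: YES — reaches normal form λ.λ.0 (λ.λ.3) in 2 ≤ 2 steps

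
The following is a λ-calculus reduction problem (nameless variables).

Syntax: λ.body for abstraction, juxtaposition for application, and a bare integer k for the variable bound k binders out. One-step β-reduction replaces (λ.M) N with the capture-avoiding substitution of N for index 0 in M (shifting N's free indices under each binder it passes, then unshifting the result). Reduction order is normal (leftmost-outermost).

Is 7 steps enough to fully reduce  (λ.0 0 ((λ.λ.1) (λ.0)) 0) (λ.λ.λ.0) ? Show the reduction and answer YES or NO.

  start: (λ.0 0 ((λ.λ.1) (λ.0)) 0) (λ.λ.λ.0)
  [1] (λ.λ.λ.0) (λ.λ.λ.0) ((λ.λ.1) (λ.0)) (λ.λ.λ.0)
  [2] (λ.λ.0) ((λ.λ.1) (λ.0)) (λ.λ.λ.0)
  [3] (λ.0) (λ.λ.λ.0)
  [4] λ.λ.λ.0

Answer: YES — reaches normal form λ.λ.λ.0 in 4 ≤ 7 steps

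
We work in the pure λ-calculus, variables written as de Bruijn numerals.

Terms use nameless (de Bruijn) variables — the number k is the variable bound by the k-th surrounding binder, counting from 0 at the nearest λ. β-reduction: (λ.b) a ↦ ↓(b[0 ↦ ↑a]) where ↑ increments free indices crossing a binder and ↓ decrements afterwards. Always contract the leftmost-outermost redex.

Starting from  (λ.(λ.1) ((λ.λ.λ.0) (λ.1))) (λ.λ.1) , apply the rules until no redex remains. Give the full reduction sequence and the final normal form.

Answer: normal form = λ.λ.1  (in 2 steps)

Working:
  start: (λ.(λ.1) ((λ.λ.λ.0) (λ.1))) (λ.λ.1)
  →1  (λ.λ.λ.1) ((λ.λ.λ.0) (λ.λ.λ.1))
  →2  λ.λ.1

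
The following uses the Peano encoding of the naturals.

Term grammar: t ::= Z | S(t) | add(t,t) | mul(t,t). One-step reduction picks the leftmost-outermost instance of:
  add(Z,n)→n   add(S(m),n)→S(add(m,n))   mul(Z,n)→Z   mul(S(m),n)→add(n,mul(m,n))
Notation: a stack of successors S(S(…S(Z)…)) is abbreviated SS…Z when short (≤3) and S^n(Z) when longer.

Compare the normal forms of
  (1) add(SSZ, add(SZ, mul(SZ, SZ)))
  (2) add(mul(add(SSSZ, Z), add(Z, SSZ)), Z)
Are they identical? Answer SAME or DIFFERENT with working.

Term A:
  start: add(SSZ, add(SZ, mul(SZ, SZ)))
  step 1: S(add(SZ, add(SZ, mul(SZ, SZ))))
  step 2: S(S(add(Z, add(SZ, mul(SZ, SZ)))))
  step 3: S(S(add(SZ, mul(SZ, SZ))))
  step 4: S(S(S(add(Z, mul(SZ, SZ)))))
  step 5: S(S(S(mul(SZ, SZ))))
  step 6: S(S(S(add(SZ, mul(Z, SZ)))))
  step 7: S(S(S(S(add(Z, mul(Z, SZ))))))
  step 8: S(S(S(S(mul(Z, SZ)))))
  step 9: S^4(Z)

Term B:
  start: add(mul(add(SSSZ, Z), add(Z, SSZ)), Z)
  step 1: add(mul(S(add(SSZ, Z)), add(Z, SSZ)), Z)
  step 2: add(add(add(Z, SSZ), mul(add(SSZ, Z), add(Z, SSZ))), Z)
  step 3: add(add(SSZ, mul(add(SSZ, Z), add(Z, SSZ))), Z)
  step 4: add(S(add(SZ, mul(add(SSZ, Z), add(Z, SSZ)))), Z)
  step 5: S(add(add(SZ, mul(add(SSZ, Z), add(Z, SSZ))), Z))
  step 6: S(add(S(add(Z, mul(add(SSZ, Z), add(Z, SSZ)))), Z))
  step 7: S(S(add(add(Z, mul(add(SSZ, Z), add(Z, SSZ))), Z)))
  step 8: S(S(add(mul(add(SSZ, Z), add(Z, SSZ)), Z)))
  step 9: S(S(add(mul(S(add(SZ, Z)), add(Z, SSZ)), Z)))
  step 10: S(S(add(add(add(Z, SSZ), mul(add(SZ, Z), add(Z, SSZ))), Z)))
  step 11: S(S(add(add(SSZ, mul(add(SZ, Z), add(Z, SSZ))), Z)))
  step 12: S(S(add(S(add(SZ, mul(add(SZ, Z), add(Z, SSZ)))), Z)))
  step 13: S(S(S(add(add(SZ, mul(add(SZ, Z), add(Z, SSZ))), Z))))
  step 14: S(S(S(add(S(add(Z, mul(add(SZ, Z), add(Z, SSZ)))), Z))))
  step 15: S(S(S(S(add(add(Z, mul(add(SZ, Z), add(Z, SSZ))), Z)))))
  step 16: S(S(S(S(add(mul(add(SZ, Z), add(Z, SSZ)), Z)))))
  step 17: S(S(S(S(add(mul(S(add(Z, Z)), add(Z, SSZ)), Z)))))
  step 18: S(S(S(S(add(add(add(Z, SSZ), mul(add(Z, Z), add(Z, SSZ))), Z)))))
  step 19: S(S(S(S(add(add(SSZ, mul(add(Z, Z), add(Z, SSZ))), Z)))))
  step 20: S(S(S(S(add(S(add(SZ, mul(add(Z, Z), add(Z, SSZ)))), Z)))))
  step 21: S(S(S(S(S(add(add(SZ, mul(add(Z, Z), add(Z, SSZ))), Z))))))
  step 22: S(S(S(S(S(add(S(add(Z, mul(add(Z, Z), add(Z, SSZ)))), Z))))))
  step 23: S(S(S(S(S(S(add(add(Z, mul(add(Z, Z), add(Z, SSZ))), Z)))))))
  step 24: S(S(S(S(S(S(add(mul(add(Z, Z), add(Z, SSZ)), Z)))))))
  step 25: S(S(S(S(S(S(add(mul(Z, add(Z, SSZ)), Z)))))))
  step 26: S(S(S(S(S(S(add(Z, Z)))))))
  step 27: S^6(Z)

Answer: DIFFERENT — A ⇓ S^4(Z), B ⇓ S^6(Z)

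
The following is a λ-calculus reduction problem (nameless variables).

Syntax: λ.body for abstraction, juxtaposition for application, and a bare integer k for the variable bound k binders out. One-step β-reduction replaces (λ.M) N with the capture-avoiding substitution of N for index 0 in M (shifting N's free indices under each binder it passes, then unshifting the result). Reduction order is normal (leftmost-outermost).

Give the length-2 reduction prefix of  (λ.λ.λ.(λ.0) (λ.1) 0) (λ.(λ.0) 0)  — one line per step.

  start: (λ.λ.λ.(λ.0) (λ.1) 0) (λ.(λ.0) 0)
  →1  λ.λ.(λ.0) (λ.1) 0
  →2  λ.λ.(λ.1) 0

Answer: after 2 steps: λ.λ.(λ.1) 0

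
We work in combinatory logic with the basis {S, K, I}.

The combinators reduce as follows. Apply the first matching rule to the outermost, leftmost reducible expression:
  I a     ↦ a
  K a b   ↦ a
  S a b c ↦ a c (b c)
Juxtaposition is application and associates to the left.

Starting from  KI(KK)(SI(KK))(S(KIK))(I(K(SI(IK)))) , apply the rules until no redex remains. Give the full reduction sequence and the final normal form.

Answer: normal form = SIK  (in 10 steps)

Reduction:
  start: KI(KK)(SI(KK))(S(KIK))(I(K(SI(IK))))
  [1] I(SI(KK))(S(KIK))(I(K(SI(IK))))
  [2] SI(KK)(S(KIK))(I(K(SI(IK))))
  [3] I(S(KIK))(KK(S(KIK)))(I(K(SI(IK))))
  [4] S(KIK)(KK(S(KIK)))(I(K(SI(IK))))
  [5] KIK(I(K(SI(IK))))(KK(S(KIK))(I(K(SI(IK)))))
  [6] I(I(K(SI(IK))))(KK(S(KIK))(I(K(SI(IK)))))
  [7] I(K(SI(IK)))(KK(S(KIK))(I(K(SI(IK)))))
  [8] K(SI(IK))(KK(S(KIK))(I(K(SI(IK)))))
  [9] SI(IK)
  [10] SIK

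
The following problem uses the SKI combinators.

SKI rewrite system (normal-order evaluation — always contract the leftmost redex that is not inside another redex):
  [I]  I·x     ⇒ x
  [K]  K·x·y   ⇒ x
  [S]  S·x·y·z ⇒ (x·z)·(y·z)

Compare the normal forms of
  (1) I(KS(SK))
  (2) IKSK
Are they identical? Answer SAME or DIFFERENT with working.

Term A:
  start: I(KS(SK))
  →1  KS(SK)
  →2  S

Term B:
  start: IKSK
  →1  KSK
  →2  S

Answer: SAME — A ⇓ S, B ⇓ S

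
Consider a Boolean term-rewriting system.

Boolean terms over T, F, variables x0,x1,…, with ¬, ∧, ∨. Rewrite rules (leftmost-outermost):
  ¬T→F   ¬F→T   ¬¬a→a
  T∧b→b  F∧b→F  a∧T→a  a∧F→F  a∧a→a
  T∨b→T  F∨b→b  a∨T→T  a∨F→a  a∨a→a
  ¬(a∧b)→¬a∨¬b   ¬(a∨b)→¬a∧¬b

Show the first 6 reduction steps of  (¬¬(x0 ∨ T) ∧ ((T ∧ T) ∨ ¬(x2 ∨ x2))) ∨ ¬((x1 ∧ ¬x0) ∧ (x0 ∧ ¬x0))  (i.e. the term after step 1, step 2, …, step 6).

  start: (¬¬(x0 ∨ T) ∧ ((T ∧ T) ∨ ¬(x2 ∨ x2))) ∨ ¬((x1 ∧ ¬x0) ∧ (x0 ∧ ¬x0))
  step 1: ((x0 ∨ T) ∧ ((T ∧ T) ∨ ¬(x2 ∨ x2))) ∨ ¬((x1 ∧ ¬x0) ∧ (x0 ∧ ¬x0))
  step 2: (T ∧ ((T ∧ T) ∨ ¬(x2 ∨ x2))) ∨ ¬((x1 ∧ ¬x0) ∧ (x0 ∧ ¬x0))
  step 3: ((T ∧ T) ∨ ¬(x2 ∨ x2)) ∨ ¬((x1 ∧ ¬x0) ∧ (x0 ∧ ¬x0))
  step 4: (T ∨ ¬(x2 ∨ x2)) ∨ ¬((x1 ∧ ¬x0) ∧ (x0 ∧ ¬x0))
  step 5: T ∨ ¬((x1 ∧ ¬x0) ∧ (x0 ∧ ¬x0))
  step 6: T

Answer: after 6 steps: T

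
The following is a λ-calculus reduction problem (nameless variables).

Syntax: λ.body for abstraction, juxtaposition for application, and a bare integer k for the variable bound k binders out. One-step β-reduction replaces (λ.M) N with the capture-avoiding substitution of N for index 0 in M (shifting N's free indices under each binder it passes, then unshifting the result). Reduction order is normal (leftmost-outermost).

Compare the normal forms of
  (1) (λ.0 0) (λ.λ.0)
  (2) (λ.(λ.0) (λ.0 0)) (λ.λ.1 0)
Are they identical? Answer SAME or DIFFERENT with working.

Answer: DIFFERENT — A ⇓ λ.0, B ⇓ λ.0 0

Reduction:
Term A:
  start: (λ.0 0) (λ.λ.0)
  [1] (λ.λ.0) (λ.λ.0)
  [2] λ.0

Term B:
  start: (λ.(λ.0) (λ.0 0)) (λ.λ.1 0)
  [1] (λ.0) (λ.0 0)
  [2] λ.0 0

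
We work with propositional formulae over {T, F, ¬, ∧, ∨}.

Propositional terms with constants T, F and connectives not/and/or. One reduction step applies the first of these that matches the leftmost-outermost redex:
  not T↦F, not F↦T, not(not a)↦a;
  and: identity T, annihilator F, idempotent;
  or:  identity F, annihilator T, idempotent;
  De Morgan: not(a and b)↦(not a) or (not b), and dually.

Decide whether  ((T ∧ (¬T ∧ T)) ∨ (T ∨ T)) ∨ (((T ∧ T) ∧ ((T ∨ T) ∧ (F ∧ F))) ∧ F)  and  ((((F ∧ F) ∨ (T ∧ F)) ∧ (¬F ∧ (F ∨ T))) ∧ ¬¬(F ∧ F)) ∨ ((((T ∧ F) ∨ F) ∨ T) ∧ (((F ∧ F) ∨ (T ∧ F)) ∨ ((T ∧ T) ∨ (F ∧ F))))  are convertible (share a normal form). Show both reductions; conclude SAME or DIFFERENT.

Term A:
  start: ((T ∧ (¬T ∧ T)) ∨ (T ∨ T)) ∨ (((T ∧ T) ∧ ((T ∨ T) ∧ (F ∧ F))) ∧ F)
  [1] ((¬T ∧ T) ∨ (T ∨ T)) ∨ (((T ∧ T) ∧ ((T ∨ T) ∧ (F ∧ F))) ∧ F)
  [2] (¬T ∨ (T ∨ T)) ∨ (((T ∧ T) ∧ ((T ∨ T) ∧ (F ∧ F))) ∧ F)
  [3] (F ∨ (T ∨ T)) ∨ (((T ∧ T) ∧ ((T ∨ T) ∧ (F ∧ F))) ∧ F)
  [4] (T ∨ T) ∨ (((T ∧ T) ∧ ((T ∨ T) ∧ (F ∧ F))) ∧ F)
  [5] T ∨ (((T ∧ T) ∧ ((T ∨ T) ∧ (F ∧ F))) ∧ F)
  [6] T

Term B:
  start: ((((F ∧ F) ∨ (T ∧ F)) ∧ (¬F ∧ (F ∨ T))) ∧ ¬¬(F ∧ F)) ∨ ((((T ∧ F) ∨ F) ∨ T) ∧ (((F ∧ F) ∨ (T ∧ F)) ∨ ((T ∧ T) ∨ (F ∧ F))))
  [1] (((F ∨ (T ∧ F)) ∧ (¬F ∧ (F ∨ T))) ∧ ¬¬(F ∧ F)) ∨ ((((T ∧ F) ∨ F) ∨ T) ∧ (((F ∧ F) ∨ (T ∧ F)) ∨ ((T ∧ T) ∨ (F ∧ F))))
  [2] (((T ∧ F) ∧ (¬F ∧ (F ∨ T))) ∧ ¬¬(F ∧ F)) ∨ ((((T ∧ F) ∨ F) ∨ T) ∧ (((F ∧ F) ∨ (T ∧ F)) ∨ ((T ∧ T) ∨ (F ∧ F))))
  [3] ((F ∧ (¬F ∧ (F ∨ T))) ∧ ¬¬(F ∧ F)) ∨ ((((T ∧ F) ∨ F) ∨ T) ∧ (((F ∧ F) ∨ (T ∧ F)) ∨ ((T ∧ T) ∨ (F ∧ F))))
  [4] (F ∧ ¬¬(F ∧ F)) ∨ ((((T ∧ F) ∨ F) ∨ T) ∧ (((F ∧ F) ∨ (T ∧ F)) ∨ ((T ∧ T) ∨ (F ∧ F))))
  [5] F ∨ ((((T ∧ F) ∨ F) ∨ T) ∧ (((F ∧ F) ∨ (T ∧ F)) ∨ ((T ∧ T) ∨ (F ∧ F))))
  [6] (((T ∧ F) ∨ F) ∨ T) ∧ (((F ∧ F) ∨ (T ∧ F)) ∨ ((T ∧ T) ∨ (F ∧ F)))
  [7] T ∧ (((F ∧ F) ∨ (T ∧ F)) ∨ ((T ∧ T) ∨ (F ∧ F)))
  [8] ((F ∧ F) ∨ (T ∧ F)) ∨ ((T ∧ T) ∨ (F ∧ F))
  [9] (F ∨ (T ∧ F)) ∨ ((T ∧ T) ∨ (F ∧ F))
  [10] (T ∧ F) ∨ ((T ∧ T) ∨ (F ∧ F))
  [11] F ∨ ((T ∧ T) ∨ (F ∧ F))
  [12] (T ∧ T) ∨ (F ∧ F)
  [13] T ∨ (F ∧ F)
  [14] T

Answer: SAME — A ⇓ T, B ⇓ T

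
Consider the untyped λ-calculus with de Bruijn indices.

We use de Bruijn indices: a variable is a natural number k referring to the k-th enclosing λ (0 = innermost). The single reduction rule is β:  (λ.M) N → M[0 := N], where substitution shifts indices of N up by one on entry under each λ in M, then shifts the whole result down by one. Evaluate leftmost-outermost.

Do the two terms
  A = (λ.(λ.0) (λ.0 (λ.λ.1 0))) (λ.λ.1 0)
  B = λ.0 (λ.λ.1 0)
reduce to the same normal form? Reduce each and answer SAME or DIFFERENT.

Term A:
  start: (λ.(λ.0) (λ.0 (λ.λ.1 0))) (λ.λ.1 0)
  →1  (λ.0) (λ.0 (λ.λ.1 0))
  →2  λ.0 (λ.λ.1 0)

Term B:
  start: λ.0 (λ.λ.1 0)

Answer: SAME — A ⇓ λ.0 (λ.λ.1 0), B ⇓ λ.0 (λ.λ.1 0)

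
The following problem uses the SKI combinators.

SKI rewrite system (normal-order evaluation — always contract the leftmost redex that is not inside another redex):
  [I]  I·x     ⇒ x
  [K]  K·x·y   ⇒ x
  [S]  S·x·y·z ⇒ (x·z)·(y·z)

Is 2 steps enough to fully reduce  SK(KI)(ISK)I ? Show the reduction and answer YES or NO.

  start: SK(KI)(ISK)I
  →1  K(ISK)(KI(ISK))I
  →2  ISKI

Answer: NO — after 2 steps the term is ISKI, not yet normal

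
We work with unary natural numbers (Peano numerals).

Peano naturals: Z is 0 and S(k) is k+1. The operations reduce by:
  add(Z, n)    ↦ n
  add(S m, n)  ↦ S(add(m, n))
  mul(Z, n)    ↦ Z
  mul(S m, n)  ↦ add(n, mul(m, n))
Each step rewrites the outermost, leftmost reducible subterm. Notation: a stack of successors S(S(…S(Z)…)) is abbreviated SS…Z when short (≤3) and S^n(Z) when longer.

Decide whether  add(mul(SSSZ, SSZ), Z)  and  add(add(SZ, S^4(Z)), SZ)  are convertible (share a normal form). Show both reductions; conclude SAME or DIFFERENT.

Answer: SAME — A ⇓ S^6(Z), B ⇓ S^6(Z)

Working:
Term A:
  start: add(mul(SSSZ, SSZ), Z)
  step 1: add(add(SSZ, mul(SSZ, SSZ)), Z)
  step 2: add(S(add(SZ, mul(SSZ, SSZ))), Z)
  step 3: S(add(add(SZ, mul(SSZ, SSZ)), Z))
  step 4: S(add(S(add(Z, mul(SSZ, SSZ))), Z))
  step 5: S(S(add(add(Z, mul(SSZ, SSZ)), Z)))
  step 6: S(S(add(mul(SSZ, SSZ), Z)))
  step 7: S(S(add(add(SSZ, mul(SZ, SSZ)), Z)))
  step 8: S(S(add(S(add(SZ, mul(SZ, SSZ))), Z)))
  step 9: S(S(S(add(add(SZ, mul(SZ, SSZ)), Z))))
  step 10: S(S(S(add(S(add(Z, mul(SZ, SSZ))), Z))))
  step 11: S(S(S(S(add(add(Z, mul(SZ, SSZ)), Z)))))
  step 12: S(S(S(S(add(mul(SZ, SSZ), Z)))))
  step 13: S(S(S(S(add(add(SSZ, mul(Z, SSZ)), Z)))))
  step 14: S(S(S(S(add(S(add(SZ, mul(Z, SSZ))), Z)))))
  step 15: S(S(S(S(S(add(add(SZ, mul(Z, SSZ)), Z))))))
  step 16: S(S(S(S(S(add(S(add(Z, mul(Z, SSZ))), Z))))))
  step 17: S(S(S(S(S(S(add(add(Z, mul(Z, SSZ)), Z)))))))
  step 18: S(S(S(S(S(S(add(mul(Z, SSZ), Z)))))))
  step 19: S(S(S(S(S(S(add(Z, Z)))))))
  step 20: S^6(Z)

Term B:
  start: add(add(SZ, S^4(Z)), SZ)
  step 1: add(S(add(Z, S^4(Z))), SZ)
  step 2: S(add(add(Z, S^4(Z)), SZ))
  step 3: S(add(S^4(Z), SZ))
  step 4: S(S(add(SSSZ, SZ)))
  step 5: S(S(S(add(SSZ, SZ))))
  step 6: S(S(S(S(add(SZ, SZ)))))
  step 7: S(S(S(S(S(add(Z, SZ))))))
  step 8: S^6(Z)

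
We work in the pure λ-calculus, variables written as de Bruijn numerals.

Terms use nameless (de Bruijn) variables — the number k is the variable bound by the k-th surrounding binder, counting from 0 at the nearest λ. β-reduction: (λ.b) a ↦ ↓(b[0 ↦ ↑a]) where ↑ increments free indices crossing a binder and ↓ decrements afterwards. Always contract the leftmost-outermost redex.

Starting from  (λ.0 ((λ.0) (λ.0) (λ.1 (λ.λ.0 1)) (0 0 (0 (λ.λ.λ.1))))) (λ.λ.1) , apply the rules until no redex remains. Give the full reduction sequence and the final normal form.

Answer: normal form = λ.λ.λ.λ.0 1  (in 6 steps)

Reduction:
  start: (λ.0 ((λ.0) (λ.0) (λ.1 (λ.λ.0 1)) (0 0 (0 (λ.λ.λ.1))))) (λ.λ.1)
  →1  (λ.λ.1) ((λ.0) (λ.0) (λ.(λ.λ.1) (λ.λ.0 1)) ((λ.λ.1) (λ.λ.1) ((λ.λ.1) (λ.λ.λ.1))))
  →2  λ.(λ.0) (λ.0) (λ.(λ.λ.1) (λ.λ.0 1)) ((λ.λ.1) (λ.λ.1) ((λ.λ.1) (λ.λ.λ.1)))
  →3  λ.(λ.0) (λ.(λ.λ.1) (λ.λ.0 1)) ((λ.λ.1) (λ.λ.1) ((λ.λ.1) (λ.λ.λ.1)))
  →4  λ.(λ.(λ.λ.1) (λ.λ.0 1)) ((λ.λ.1) (λ.λ.1) ((λ.λ.1) (λ.λ.λ.1)))
  →5  λ.(λ.λ.1) (λ.λ.0 1)
  →6  λ.λ.λ.λ.0 1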